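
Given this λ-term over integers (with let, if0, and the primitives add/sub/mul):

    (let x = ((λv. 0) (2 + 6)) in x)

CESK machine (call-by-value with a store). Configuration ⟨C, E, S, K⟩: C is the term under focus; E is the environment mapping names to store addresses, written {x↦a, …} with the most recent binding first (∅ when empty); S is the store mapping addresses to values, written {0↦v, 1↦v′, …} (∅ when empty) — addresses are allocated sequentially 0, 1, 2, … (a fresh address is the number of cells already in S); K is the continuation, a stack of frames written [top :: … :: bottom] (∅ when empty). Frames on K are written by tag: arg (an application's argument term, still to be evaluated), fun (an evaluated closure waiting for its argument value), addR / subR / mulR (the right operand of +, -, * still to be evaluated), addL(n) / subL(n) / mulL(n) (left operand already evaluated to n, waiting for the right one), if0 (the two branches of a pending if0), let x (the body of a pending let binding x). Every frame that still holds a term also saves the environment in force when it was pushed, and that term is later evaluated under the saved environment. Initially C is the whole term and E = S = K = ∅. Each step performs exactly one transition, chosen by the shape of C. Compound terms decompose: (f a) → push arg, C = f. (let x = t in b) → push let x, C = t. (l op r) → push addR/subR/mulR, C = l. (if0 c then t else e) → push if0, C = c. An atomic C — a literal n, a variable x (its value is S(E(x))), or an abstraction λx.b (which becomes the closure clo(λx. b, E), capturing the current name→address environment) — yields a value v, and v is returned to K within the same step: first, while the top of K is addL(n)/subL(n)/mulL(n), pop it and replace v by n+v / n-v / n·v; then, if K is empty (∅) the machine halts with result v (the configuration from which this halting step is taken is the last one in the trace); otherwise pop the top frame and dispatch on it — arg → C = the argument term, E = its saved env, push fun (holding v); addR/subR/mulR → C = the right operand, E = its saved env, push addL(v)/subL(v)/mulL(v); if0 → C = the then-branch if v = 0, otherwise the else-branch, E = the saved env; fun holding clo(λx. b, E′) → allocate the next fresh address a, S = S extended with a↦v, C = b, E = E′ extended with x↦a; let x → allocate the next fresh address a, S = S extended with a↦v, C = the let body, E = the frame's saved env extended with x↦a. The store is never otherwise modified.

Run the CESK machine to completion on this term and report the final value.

Answer: 0

Machine steps:
0. <C=(let x = ((λv. 0) (2 + 6)) in x), E=∅, S=∅, K=∅>
1. <C=((λv. 0) (2 + 6)), E=∅, S=∅, K=[let x]>
2. <C=(λv. 0), E=∅, S=∅, K=[arg :: let x]>
3. <C=(2 + 6), E=∅, S=∅, K=[fun :: let x]>
4. <C=2, E=∅, S=∅, K=[addR :: fun :: let x]>
5. <C=6, E=∅, S=∅, K=[addL(2) :: fun :: let x]>
6. <C=0, E={v↦0}, S={0↦8}, K=[let x]>
7. <C=x, E={x↦1}, S={0↦8, 1↦0}, K=∅>
→ final value 0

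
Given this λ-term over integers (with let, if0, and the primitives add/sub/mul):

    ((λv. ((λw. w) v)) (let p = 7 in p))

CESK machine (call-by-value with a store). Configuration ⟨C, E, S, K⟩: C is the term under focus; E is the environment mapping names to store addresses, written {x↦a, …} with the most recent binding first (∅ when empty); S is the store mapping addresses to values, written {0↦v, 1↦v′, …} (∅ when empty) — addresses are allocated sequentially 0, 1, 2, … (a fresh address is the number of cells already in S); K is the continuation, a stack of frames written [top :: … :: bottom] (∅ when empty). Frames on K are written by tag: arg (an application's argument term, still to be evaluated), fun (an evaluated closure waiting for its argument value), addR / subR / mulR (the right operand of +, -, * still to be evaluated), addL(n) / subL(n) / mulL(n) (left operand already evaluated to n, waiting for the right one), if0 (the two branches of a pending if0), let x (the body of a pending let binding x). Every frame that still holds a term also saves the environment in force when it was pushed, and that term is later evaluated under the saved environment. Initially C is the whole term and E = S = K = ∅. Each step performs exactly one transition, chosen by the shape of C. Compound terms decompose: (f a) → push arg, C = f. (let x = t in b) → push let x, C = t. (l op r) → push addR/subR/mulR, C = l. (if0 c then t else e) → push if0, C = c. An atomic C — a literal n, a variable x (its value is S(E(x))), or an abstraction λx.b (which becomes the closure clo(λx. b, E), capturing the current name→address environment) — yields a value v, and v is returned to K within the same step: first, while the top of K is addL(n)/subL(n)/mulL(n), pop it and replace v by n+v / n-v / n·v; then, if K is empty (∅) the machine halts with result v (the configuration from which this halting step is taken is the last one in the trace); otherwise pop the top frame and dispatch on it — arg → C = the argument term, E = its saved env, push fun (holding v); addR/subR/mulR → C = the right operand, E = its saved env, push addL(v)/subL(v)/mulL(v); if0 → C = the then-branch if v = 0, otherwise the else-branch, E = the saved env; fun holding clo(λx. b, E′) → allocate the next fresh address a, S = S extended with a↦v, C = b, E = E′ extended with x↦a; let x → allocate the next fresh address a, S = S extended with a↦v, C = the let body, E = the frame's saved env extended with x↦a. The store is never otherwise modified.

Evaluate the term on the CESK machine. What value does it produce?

Answer: 7

Machine steps:
t=0: [C=((λv. ((λw. w) v)) (let p = 7 in p)) | E=∅ | S=∅ | K=∅]
t=1: [C=(λv. ((λw. w) v)) | E=∅ | S=∅ | K=[arg]]
t=2: [C=(let p = 7 in p) | E=∅ | S=∅ | K=[fun]]
t=3: [C=7 | E=∅ | S=∅ | K=[let p :: fun]]
t=4: [C=p | E={p↦0} | S={0↦7} | K=[fun]]
t=5: [C=((λw. w) v) | E={v↦1} | S={0↦7, 1↦7} | K=∅]
t=6: [C=(λw. w) | E={v↦1} | S={0↦7, 1↦7} | K=[arg]]
t=7: [C=v | E={v↦1} | S={0↦7, 1↦7} | K=[fun]]
t=8: [C=w | E={w↦2, v↦1} | S={0↦7, 1↦7, 2↦7} | K=∅]
→ final value 7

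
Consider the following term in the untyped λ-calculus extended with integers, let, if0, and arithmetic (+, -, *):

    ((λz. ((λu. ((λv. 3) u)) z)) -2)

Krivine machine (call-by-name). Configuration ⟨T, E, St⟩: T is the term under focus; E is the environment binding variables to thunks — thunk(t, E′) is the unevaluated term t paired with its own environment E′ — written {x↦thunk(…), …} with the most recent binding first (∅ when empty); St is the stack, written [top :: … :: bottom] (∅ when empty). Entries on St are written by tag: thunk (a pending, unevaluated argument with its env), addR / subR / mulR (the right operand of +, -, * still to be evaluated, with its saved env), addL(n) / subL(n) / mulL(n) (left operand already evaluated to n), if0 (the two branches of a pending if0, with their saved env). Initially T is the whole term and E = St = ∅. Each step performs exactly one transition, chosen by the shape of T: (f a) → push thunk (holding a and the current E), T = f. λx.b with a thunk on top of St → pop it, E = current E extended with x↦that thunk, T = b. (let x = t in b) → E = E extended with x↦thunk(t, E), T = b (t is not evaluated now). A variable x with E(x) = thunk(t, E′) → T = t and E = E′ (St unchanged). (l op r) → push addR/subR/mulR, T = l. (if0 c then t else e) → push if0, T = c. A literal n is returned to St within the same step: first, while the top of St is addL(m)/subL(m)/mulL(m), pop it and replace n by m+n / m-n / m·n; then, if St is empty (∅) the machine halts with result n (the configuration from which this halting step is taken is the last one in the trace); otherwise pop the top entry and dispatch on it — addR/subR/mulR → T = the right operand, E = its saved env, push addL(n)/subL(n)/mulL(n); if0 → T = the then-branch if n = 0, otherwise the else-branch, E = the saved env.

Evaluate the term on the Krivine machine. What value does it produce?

Answer: 3

Execution trace:
step 0: [T=((λz. ((λu. ((λv. 3) u)) z)) -2) | E=∅ | St=∅]
step 1: [T=(λz. ((λu. ((λv. 3) u)) z)) | E=∅ | St=[thunk]]
step 2: [T=((λu. ((λv. 3) u)) z) | E={z↦thunk(-2, ∅)} | St=∅]
step 3: [T=(λu. ((λv. 3) u)) | E={z↦thunk(-2, ∅)} | St=[thunk]]
step 4: [T=((λv. 3) u) | E={u↦thunk(z, {z↦thunk(-2, ∅)}), z↦thunk(-2, ∅)} | St=∅]
step 5: [T=(λv. 3) | E={u↦thunk(z, {z↦thunk(-2, ∅)}), z↦thunk(-2, ∅)} | St=[thunk]]
step 6: [T=3 | E={v↦thunk(u, {u↦thunk(z, {z↦thunk(-2, ∅)}), z↦thunk(-2, ∅)}), u↦thunk(z, {z↦thunk(-2, ∅)}), z↦thunk(-2, ∅)} | St=∅]
→ final value 3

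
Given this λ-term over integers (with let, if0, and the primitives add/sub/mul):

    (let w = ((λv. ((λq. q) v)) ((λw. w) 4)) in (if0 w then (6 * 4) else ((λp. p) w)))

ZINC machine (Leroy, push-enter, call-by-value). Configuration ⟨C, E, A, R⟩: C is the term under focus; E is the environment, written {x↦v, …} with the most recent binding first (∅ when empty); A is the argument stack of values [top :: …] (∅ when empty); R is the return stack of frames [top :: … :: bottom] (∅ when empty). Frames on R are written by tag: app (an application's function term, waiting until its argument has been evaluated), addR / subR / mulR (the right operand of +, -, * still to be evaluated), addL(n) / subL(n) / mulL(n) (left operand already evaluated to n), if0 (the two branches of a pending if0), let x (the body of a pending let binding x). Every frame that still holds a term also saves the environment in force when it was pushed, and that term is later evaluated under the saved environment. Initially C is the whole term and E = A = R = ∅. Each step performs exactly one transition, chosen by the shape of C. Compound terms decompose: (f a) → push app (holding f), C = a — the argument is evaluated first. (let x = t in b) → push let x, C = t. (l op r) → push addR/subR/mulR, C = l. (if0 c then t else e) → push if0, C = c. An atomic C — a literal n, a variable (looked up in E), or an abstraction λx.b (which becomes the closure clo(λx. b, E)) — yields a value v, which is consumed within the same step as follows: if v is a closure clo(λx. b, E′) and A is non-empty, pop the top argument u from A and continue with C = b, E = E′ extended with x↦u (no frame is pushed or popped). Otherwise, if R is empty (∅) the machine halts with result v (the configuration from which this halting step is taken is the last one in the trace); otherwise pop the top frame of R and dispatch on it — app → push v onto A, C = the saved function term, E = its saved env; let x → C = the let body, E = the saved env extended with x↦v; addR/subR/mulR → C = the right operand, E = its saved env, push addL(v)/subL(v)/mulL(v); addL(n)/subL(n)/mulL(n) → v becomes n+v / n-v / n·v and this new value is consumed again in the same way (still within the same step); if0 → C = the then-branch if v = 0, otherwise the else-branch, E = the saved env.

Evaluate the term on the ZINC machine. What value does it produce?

Answer: 4

Machine steps:
0. [C=(let w = ((λv. ((λq. q) v)) ((λw. w) 4)) in (if0 w then (6 * 4) else ((λp. p) w))) | E=∅ | A=∅ | R=∅]
1. [C=((λv. ((λq. q) v)) ((λw. w) 4)) | E=∅ | A=∅ | R=[let w]]
2. [C=((λw. w) 4) | E=∅ | A=∅ | R=[app :: let w]]
3. [C=4 | E=∅ | A=∅ | R=[app :: app :: let w]]
4. [C=(λw. w) | E=∅ | A=[4] | R=[app :: let w]]
5. [C=w | E={w↦4} | A=∅ | R=[app :: let w]]
6. [C=(λv. ((λq. q) v)) | E=∅ | A=[4] | R=[let w]]
7. [C=((λq. q) v) | E={v↦4} | A=∅ | R=[let w]]
8. [C=v | E={v↦4} | A=∅ | R=[app :: let w]]
9. [C=(λq. q) | E={v↦4} | A=[4] | R=[let w]]
10. [C=q | E={q↦4, v↦4} | A=∅ | R=[let w]]
11. [C=(if0 w then (6 * 4) else ((λp. p) w)) | E={w↦4} | A=∅ | R=∅]
12. [C=w | E={w↦4} | A=∅ | R=[if0]]
13. [C=((λp. p) w) | E={w↦4} | A=∅ | R=∅]
14. [C=w | E={w↦4} | A=∅ | R=[app]]
15. [C=(λp. p) | E={w↦4} | A=[4] | R=∅]
16. [C=p | E={p↦4, w↦4} | A=∅ | R=∅]
→ final value 4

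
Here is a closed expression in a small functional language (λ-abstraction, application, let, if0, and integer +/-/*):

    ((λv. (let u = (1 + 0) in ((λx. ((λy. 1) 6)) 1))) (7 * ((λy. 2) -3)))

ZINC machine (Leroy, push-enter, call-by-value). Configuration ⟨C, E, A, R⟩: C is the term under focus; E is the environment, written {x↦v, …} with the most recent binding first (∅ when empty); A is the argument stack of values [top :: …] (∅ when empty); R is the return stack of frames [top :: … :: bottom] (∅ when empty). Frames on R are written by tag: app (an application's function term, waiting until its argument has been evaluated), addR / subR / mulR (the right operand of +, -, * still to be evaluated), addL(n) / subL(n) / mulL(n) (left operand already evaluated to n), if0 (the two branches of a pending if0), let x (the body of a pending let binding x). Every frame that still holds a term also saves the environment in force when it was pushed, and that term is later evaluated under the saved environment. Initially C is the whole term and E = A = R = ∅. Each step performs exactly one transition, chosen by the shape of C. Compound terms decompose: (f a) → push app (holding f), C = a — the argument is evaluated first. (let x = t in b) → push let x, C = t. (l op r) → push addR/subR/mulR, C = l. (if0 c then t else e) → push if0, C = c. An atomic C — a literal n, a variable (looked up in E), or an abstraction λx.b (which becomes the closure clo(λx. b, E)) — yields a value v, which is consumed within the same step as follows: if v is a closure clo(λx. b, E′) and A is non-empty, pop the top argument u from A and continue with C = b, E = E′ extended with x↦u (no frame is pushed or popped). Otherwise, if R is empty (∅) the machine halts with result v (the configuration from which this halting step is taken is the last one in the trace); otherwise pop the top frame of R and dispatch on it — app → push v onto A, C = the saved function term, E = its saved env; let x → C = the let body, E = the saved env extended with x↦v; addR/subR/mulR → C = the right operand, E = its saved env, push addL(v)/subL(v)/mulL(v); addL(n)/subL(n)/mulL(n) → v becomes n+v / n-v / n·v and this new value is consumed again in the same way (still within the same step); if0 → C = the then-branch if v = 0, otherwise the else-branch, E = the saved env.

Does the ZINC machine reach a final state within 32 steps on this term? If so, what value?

Answer: 1

Machine steps:
step 0: [C=((λv. (let u = (1 + 0) in ((λx. ((λy. 1) 6)) 1))) (7 * ((λy. 2) -3))) | E=∅ | A=∅ | R=∅]
step 1: [C=(7 * ((λy. 2) -3)) | E=∅ | A=∅ | R=[app]]
step 2: [C=7 | E=∅ | A=∅ | R=[mulR :: app]]
step 3: [C=((λy. 2) -3) | E=∅ | A=∅ | R=[mulL(7) :: app]]
step 4: [C=-3 | E=∅ | A=∅ | R=[app :: mulL(7) :: app]]
step 5: [C=(λy. 2) | E=∅ | A=[-3] | R=[mulL(7) :: app]]
step 6: [C=2 | E={y↦-3} | A=∅ | R=[mulL(7) :: app]]
step 7: [C=(λv. (let u = (1 + 0) in ((λx. ((λy. 1) 6)) 1))) | E=∅ | A=[14] | R=∅]
step 8: [C=(let u = (1 + 0) in ((λx. ((λy. 1) 6)) 1)) | E={v↦14} | A=∅ | R=∅]
step 9: [C=(1 + 0) | E={v↦14} | A=∅ | R=[let u]]
step 10: [C=1 | E={v↦14} | A=∅ | R=[addR :: let u]]
step 11: [C=0 | E={v↦14} | A=∅ | R=[addL(1) :: let u]]
step 12: [C=((λx. ((λy. 1) 6)) 1) | E={u↦1, v↦14} | A=∅ | R=∅]
step 13: [C=1 | E={u↦1, v↦14} | A=∅ | R=[app]]
step 14: [C=(λx. ((λy. 1) 6)) | E={u↦1, v↦14} | A=[1] | R=∅]
step 15: [C=((λy. 1) 6) | E={x↦1, u↦1, v↦14} | A=∅ | R=∅]
step 16: [C=6 | E={x↦1, u↦1, v↦14} | A=∅ | R=[app]]
step 17: [C=(λy. 1) | E={x↦1, u↦1, v↦14} | A=[6] | R=∅]
step 18: [C=1 | E={y↦6, x↦1, u↦1, v↦14} | A=∅ | R=∅]
→ final value 1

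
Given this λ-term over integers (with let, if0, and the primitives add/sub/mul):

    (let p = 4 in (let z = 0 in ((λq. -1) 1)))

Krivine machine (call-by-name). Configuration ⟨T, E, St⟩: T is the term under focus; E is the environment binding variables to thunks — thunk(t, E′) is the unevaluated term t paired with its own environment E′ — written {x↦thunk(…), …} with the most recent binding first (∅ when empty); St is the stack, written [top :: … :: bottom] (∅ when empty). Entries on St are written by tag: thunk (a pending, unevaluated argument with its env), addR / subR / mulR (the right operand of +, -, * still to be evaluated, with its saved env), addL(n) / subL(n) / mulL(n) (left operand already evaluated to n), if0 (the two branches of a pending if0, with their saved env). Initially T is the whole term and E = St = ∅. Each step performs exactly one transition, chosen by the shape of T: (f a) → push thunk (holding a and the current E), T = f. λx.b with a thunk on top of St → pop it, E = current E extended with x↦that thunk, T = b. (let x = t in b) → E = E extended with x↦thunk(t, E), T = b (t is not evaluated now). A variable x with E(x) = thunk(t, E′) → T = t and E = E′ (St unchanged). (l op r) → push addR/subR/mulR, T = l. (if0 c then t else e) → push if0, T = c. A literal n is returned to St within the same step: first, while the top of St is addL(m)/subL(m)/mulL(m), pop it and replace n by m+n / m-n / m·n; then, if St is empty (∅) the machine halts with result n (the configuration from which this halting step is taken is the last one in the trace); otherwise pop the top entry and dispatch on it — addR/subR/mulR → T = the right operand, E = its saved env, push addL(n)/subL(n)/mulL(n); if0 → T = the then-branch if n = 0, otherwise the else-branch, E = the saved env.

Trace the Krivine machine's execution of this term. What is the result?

step 0: [T=(let p = 4 in (let z = 0 in ((λq. -1) 1))) | E=∅ | St=∅]
step 1: [T=(let z = 0 in ((λq. -1) 1)) | E={p↦thunk(4, ∅)} | St=∅]
step 2: [T=((λq. -1) 1) | E={z↦thunk(0, {p↦thunk(4, ∅)}), p↦thunk(4, ∅)} | St=∅]
step 3: [T=(λq. -1) | E={z↦thunk(0, {p↦thunk(4, ∅)}), p↦thunk(4, ∅)} | St=[thunk]]
step 4: [T=-1 | E={q↦thunk(1, {z↦thunk(0, {p↦thunk(4, ∅)}), p↦thunk(4, ∅)}), z↦thunk(0, {p↦thunk(4, ∅)}), p↦thunk(4, ∅)} | St=∅]
→ final value -1

Answer: -1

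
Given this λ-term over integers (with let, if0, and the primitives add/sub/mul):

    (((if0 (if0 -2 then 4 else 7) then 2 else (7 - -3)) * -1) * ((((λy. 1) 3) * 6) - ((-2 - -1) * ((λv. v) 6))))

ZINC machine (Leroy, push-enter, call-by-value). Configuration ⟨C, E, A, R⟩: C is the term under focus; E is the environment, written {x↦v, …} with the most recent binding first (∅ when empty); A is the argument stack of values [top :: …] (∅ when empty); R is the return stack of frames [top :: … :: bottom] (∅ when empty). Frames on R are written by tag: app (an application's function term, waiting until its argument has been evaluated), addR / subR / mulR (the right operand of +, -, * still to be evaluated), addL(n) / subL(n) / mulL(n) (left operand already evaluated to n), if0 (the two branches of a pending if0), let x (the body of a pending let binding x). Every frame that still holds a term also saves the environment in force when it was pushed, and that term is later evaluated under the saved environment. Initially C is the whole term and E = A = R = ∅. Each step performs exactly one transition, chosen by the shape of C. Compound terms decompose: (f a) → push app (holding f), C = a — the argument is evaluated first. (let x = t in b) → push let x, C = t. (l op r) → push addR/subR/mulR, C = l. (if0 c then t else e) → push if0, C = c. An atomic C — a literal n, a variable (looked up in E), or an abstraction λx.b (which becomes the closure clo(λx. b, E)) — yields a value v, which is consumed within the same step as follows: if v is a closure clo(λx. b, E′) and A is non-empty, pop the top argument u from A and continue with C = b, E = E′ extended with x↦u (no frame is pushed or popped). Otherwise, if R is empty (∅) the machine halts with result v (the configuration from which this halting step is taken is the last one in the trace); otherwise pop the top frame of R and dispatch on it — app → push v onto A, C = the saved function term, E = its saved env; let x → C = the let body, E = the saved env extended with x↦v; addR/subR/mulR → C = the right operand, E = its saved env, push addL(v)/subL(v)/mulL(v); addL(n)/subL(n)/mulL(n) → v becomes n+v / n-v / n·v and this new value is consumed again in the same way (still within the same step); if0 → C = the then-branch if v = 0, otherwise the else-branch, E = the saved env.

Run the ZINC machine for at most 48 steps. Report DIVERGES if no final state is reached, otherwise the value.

Answer: -120

Machine steps:
step 0: [C=(((if0 (if0 -2 then 4 else 7) then 2 else (7 - -3)) * -1) * ((((λy. 1) 3) * 6) - ((-2 - -1) * ((λv. v) 6)))) | E=∅ | A=∅ | R=∅]
step 1: [C=((if0 (if0 -2 then 4 else 7) then 2 else (7 - -3)) * -1) | E=∅ | A=∅ | R=[mulR]]
step 2: [C=(if0 (if0 -2 then 4 else 7) then 2 else (7 - -3)) | E=∅ | A=∅ | R=[mulR :: mulR]]
step 3: [C=(if0 -2 then 4 else 7) | E=∅ | A=∅ | R=[if0 :: mulR :: mulR]]
step 4: [C=-2 | E=∅ | A=∅ | R=[if0 :: if0 :: mulR :: mulR]]
step 5: [C=7 | E=∅ | A=∅ | R=[if0 :: mulR :: mulR]]
step 6: [C=(7 - -3) | E=∅ | A=∅ | R=[mulR :: mulR]]
step 7: [C=7 | E=∅ | A=∅ | R=[subR :: mulR :: mulR]]
step 8: [C=-3 | E=∅ | A=∅ | R=[subL(7) :: mulR :: mulR]]
step 9: [C=-1 | E=∅ | A=∅ | R=[mulL(10) :: mulR]]
step 10: [C=((((λy. 1) 3) * 6) - ((-2 - -1) * ((λv. v) 6))) | E=∅ | A=∅ | R=[mulL(-10)]]
step 11: [C=(((λy. 1) 3) * 6) | E=∅ | A=∅ | R=[subR :: mulL(-10)]]
step 12: [C=((λy. 1) 3) | E=∅ | A=∅ | R=[mulR :: subR :: mulL(-10)]]
step 13: [C=3 | E=∅ | A=∅ | R=[app :: mulR :: subR :: mulL(-10)]]
step 14: [C=(λy. 1) | E=∅ | A=[3] | R=[mulR :: subR :: mulL(-10)]]
step 15: [C=1 | E={y↦3} | A=∅ | R=[mulR :: subR :: mulL(-10)]]
step 16: [C=6 | E=∅ | A=∅ | R=[mulL(1) :: subR :: mulL(-10)]]
step 17: [C=((-2 - -1) * ((λv. v) 6)) | E=∅ | A=∅ | R=[subL(6) :: mulL(-10)]]
step 18: [C=(-2 - -1) | E=∅ | A=∅ | R=[mulR :: subL(6) :: mulL(-10)]]
step 19: [C=-2 | E=∅ | A=∅ | R=[subR :: mulR :: subL(6) :: mulL(-10)]]
step 20: [C=-1 | E=∅ | A=∅ | R=[subL(-2) :: mulR :: subL(6) :: mulL(-10)]]
step 21: [C=((λv. v) 6) | E=∅ | A=∅ | R=[mulL(-1) :: subL(6) :: mulL(-10)]]
step 22: [C=6 | E=∅ | A=∅ | R=[app :: mulL(-1) :: subL(6) :: mulL(-10)]]
step 23: [C=(λv. v) | E=∅ | A=[6] | R=[mulL(-1) :: subL(6) :: mulL(-10)]]
step 24: [C=v | E={v↦6} | A=∅ | R=[mulL(-1) :: subL(6) :: mulL(-10)]]
→ final value -120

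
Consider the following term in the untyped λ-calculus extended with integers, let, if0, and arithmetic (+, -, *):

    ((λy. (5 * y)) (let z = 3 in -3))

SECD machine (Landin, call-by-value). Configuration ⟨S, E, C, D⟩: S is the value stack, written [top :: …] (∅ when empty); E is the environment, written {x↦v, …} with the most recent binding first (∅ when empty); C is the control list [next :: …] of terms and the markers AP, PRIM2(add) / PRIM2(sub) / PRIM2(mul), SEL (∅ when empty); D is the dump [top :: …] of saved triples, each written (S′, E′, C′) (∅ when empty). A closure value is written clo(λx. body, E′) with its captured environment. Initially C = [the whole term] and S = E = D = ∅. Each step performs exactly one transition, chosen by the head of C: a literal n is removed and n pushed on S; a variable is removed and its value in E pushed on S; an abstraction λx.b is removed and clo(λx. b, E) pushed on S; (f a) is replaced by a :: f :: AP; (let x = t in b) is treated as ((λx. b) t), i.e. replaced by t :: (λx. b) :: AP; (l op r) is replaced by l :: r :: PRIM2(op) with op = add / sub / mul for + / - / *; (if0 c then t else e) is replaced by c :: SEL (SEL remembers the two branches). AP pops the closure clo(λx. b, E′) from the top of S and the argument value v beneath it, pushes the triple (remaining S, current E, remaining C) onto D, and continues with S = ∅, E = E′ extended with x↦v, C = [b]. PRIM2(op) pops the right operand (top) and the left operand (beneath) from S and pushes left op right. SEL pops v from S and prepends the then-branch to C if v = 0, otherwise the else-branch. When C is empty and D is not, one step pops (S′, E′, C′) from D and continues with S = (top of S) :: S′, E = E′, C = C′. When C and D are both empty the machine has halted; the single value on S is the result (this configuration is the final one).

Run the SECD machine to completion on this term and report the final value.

Answer: -15

Derivation:
[0] [S=∅ | E=∅ | C=[((λy. (5 * y)) (let z = 3 in -3))] | D=∅]
[1] [S=∅ | E=∅ | C=[(let z = 3 in -3) :: (λy. (5 * y)) :: AP] | D=∅]
[2] [S=∅ | E=∅ | C=[3 :: (λz. -3) :: AP :: (λy. (5 * y)) :: AP] | D=∅]
[3] [S=[3] | E=∅ | C=[(λz. -3) :: AP :: (λy. (5 * y)) :: AP] | D=∅]
[4] [S=[clo(λz. -3, ∅) :: 3] | E=∅ | C=[AP :: (λy. (5 * y)) :: AP] | D=∅]
[5] [S=∅ | E={z↦3} | C=[-3] | D=[(∅, ∅, [(λy. (5 * y)) :: AP])]]
[6] [S=[-3] | E={z↦3} | C=∅ | D=[(∅, ∅, [(λy. (5 * y)) :: AP])]]
[7] [S=[-3] | E=∅ | C=[(λy. (5 * y)) :: AP] | D=∅]
[8] [S=[clo(λy. (5 * y), ∅) :: -3] | E=∅ | C=[AP] | D=∅]
[9] [S=∅ | E={y↦-3} | C=[(5 * y)] | D=[(∅, ∅, ∅)]]
[10] [S=∅ | E={y↦-3} | C=[5 :: y :: PRIM2(mul)] | D=[(∅, ∅, ∅)]]
[11] [S=[5] | E={y↦-3} | C=[y :: PRIM2(mul)] | D=[(∅, ∅, ∅)]]
[12] [S=[-3 :: 5] | E={y↦-3} | C=[PRIM2(mul)] | D=[(∅, ∅, ∅)]]
[13] [S=[-15] | E={y↦-3} | C=∅ | D=[(∅, ∅, ∅)]]
[14] [S=[-15] | E=∅ | C=∅ | D=∅]
→ final value -15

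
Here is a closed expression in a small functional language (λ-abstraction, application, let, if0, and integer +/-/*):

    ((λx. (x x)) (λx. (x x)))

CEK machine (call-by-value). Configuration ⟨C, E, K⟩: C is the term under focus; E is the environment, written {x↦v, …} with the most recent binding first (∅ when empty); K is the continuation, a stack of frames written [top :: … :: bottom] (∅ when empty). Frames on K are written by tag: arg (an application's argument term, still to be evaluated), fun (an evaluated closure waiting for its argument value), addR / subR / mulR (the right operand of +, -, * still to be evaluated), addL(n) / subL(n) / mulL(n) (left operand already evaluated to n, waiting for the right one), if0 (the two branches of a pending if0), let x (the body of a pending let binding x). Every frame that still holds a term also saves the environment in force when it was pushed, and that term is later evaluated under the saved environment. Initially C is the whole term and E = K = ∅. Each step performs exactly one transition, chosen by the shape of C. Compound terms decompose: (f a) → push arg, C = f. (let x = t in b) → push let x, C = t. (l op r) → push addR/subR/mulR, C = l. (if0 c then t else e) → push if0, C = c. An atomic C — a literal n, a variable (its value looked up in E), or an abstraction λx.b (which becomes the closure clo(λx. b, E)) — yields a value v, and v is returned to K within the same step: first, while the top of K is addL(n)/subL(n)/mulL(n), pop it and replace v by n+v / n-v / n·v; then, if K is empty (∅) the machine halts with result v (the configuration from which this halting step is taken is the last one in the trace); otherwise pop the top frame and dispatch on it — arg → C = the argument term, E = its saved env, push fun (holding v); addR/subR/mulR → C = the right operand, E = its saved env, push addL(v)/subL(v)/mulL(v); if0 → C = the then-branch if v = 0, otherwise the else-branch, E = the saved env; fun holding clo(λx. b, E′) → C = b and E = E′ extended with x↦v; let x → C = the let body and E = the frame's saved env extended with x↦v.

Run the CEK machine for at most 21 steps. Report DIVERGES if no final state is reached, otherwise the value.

Answer: DIVERGES (no final state within 21 steps)

Execution trace:
[0] [C=((λx. (x x)) (λx. (x x))) | E=∅ | K=∅]
[1] [C=(λx. (x x)) | E=∅ | K=[arg]]
[2] [C=(λx. (x x)) | E=∅ | K=[fun]]
[3] [C=(x x) | E={x↦clo(λx. (x x), ∅)} | K=∅]
[4] [C=x | E={x↦clo(λx. (x x), ∅)} | K=[arg]]
[5] [C=x | E={x↦clo(λx. (x x), ∅)} | K=[fun]]
… configuration repeats with period 3 (steps 3–5 recur indefinitely) …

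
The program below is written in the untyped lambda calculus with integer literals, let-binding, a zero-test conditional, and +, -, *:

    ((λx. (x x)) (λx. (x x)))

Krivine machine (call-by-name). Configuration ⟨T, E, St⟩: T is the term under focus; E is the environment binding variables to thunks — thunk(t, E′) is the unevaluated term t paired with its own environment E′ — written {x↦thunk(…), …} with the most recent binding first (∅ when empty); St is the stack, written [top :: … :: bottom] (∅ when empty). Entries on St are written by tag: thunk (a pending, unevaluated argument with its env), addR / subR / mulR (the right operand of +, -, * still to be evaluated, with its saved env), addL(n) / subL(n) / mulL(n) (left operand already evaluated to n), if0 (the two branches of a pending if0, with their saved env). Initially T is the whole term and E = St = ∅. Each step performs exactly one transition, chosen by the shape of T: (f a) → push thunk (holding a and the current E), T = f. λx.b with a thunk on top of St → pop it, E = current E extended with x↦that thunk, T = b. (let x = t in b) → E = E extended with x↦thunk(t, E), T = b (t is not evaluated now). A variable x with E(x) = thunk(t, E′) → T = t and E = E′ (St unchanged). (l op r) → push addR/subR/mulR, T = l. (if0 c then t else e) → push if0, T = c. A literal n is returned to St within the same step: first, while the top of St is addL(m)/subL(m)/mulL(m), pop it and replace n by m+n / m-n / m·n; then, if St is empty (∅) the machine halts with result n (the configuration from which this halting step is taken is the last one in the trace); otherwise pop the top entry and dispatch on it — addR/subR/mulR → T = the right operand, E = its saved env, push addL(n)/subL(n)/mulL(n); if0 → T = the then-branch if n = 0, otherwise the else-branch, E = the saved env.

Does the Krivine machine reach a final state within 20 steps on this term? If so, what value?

[0] <T=((λx. (x x)) (λx. (x x))), E=∅, St=∅>
[1] <T=(λx. (x x)), E=∅, St=[thunk]>
[2] <T=(x x), E={x↦thunk((λx. (x x)), ∅)}, St=∅>
[3] <T=x, E={x↦thunk((λx. (x x)), ∅)}, St=[thunk]>
[4] <T=(λx. (x x)), E=∅, St=[thunk]>
[5] <T=(x x), E={x↦thunk(x, {x↦thunk((λx. (x x)), ∅)})}, St=∅>
[6] <T=x, E={x↦thunk(x, {x↦thunk((λx. (x x)), ∅)})}, St=[thunk]>
[7] <T=x, E={x↦thunk((λx. (x x)), ∅)}, St=[thunk]>
[8] <T=(λx. (x x)), E=∅, St=[thunk]>
[9] <T=(x x), E={x↦thunk(x, {x↦thunk(x, {x↦thunk((λx. (x x)), ∅)})})}, St=∅>
[10] <T=x, E={x↦thunk(x, {x↦thunk(x, {x↦thunk((λx. (x x)), ∅)})})}, St=[thunk]>
[11] <T=x, E={x↦thunk(x, {x↦thunk((λx. (x x)), ∅)})}, St=[thunk]>
[12] <T=x, E={x↦thunk((λx. (x x)), ∅)}, St=[thunk]>
[13] <T=(λx. (x x)), E=∅, St=[thunk]>
[14] <T=(x x), E={x↦thunk(x, {x↦thunk(x, {x↦thunk(x, {x↦thunk((λx. (x x)), ∅)})})})}, St=∅>
[15] <T=x, E={x↦thunk(x, {x↦thunk(x, {x↦thunk(x, {x↦thunk((λx. (x x)), ∅)})})})}, St=[thunk]>
[16] <T=x, E={x↦thunk(x, {x↦thunk(x, {x↦thunk((λx. (x x)), ∅)})})}, St=[thunk]>
[17] <T=x, E={x↦thunk(x, {x↦thunk((λx. (x x)), ∅)})}, St=[thunk]>
[18] <T=x, E={x↦thunk((λx. (x x)), ∅)}, St=[thunk]>
[19] <T=(λx. (x x)), E=∅, St=[thunk]>
[20] <T=(x x), E={x↦thunk(x, {x↦thunk(x, {x↦thunk(x, {x↦thunk(x, {x↦thunk((λx. (x x)), ∅)})})})})}, St=∅>
→ 20 transitions taken and the configuration is still not final: no result within 20 steps

Answer: DIVERGES (no final state within 20 steps)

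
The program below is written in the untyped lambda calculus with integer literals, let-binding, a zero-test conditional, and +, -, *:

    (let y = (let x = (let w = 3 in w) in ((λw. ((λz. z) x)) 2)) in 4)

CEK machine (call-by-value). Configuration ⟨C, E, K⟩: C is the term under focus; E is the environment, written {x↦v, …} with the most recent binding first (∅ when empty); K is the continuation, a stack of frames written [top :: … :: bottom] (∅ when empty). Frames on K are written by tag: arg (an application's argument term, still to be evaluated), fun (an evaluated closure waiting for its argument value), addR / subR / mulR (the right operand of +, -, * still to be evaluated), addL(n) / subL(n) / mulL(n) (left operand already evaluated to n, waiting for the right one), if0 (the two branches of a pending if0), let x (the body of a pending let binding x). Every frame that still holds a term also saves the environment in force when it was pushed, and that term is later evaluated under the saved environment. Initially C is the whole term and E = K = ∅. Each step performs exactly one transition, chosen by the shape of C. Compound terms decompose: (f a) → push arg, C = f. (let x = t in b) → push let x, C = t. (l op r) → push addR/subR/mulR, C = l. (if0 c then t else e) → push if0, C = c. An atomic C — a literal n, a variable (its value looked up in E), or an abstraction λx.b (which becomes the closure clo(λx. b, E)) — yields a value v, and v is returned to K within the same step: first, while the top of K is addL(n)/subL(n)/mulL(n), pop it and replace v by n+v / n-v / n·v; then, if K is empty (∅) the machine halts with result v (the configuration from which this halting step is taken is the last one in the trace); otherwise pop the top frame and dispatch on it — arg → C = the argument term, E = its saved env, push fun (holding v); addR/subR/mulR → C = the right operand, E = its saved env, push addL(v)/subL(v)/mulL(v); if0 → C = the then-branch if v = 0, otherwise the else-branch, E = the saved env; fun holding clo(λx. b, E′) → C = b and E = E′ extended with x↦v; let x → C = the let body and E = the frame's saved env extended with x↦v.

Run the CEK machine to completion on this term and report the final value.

Answer: 4

Machine steps:
[0] <C=(let y = (let x = (let w = 3 in w) in ((λw. ((λz. z) x)) 2)) in 4), E=∅, K=∅>
[1] <C=(let x = (let w = 3 in w) in ((λw. ((λz. z) x)) 2)), E=∅, K=[let y]>
[2] <C=(let w = 3 in w), E=∅, K=[let x :: let y]>
[3] <C=3, E=∅, K=[let w :: let x :: let y]>
[4] <C=w, E={w↦3}, K=[let x :: let y]>
[5] <C=((λw. ((λz. z) x)) 2), E={x↦3}, K=[let y]>
[6] <C=(λw. ((λz. z) x)), E={x↦3}, K=[arg :: let y]>
[7] <C=2, E={x↦3}, K=[fun :: let y]>
[8] <C=((λz. z) x), E={w↦2, x↦3}, K=[let y]>
[9] <C=(λz. z), E={w↦2, x↦3}, K=[arg :: let y]>
[10] <C=x, E={w↦2, x↦3}, K=[fun :: let y]>
[11] <C=z, E={z↦3, w↦2, x↦3}, K=[let y]>
[12] <C=4, E={y↦3}, K=∅>
→ final value 4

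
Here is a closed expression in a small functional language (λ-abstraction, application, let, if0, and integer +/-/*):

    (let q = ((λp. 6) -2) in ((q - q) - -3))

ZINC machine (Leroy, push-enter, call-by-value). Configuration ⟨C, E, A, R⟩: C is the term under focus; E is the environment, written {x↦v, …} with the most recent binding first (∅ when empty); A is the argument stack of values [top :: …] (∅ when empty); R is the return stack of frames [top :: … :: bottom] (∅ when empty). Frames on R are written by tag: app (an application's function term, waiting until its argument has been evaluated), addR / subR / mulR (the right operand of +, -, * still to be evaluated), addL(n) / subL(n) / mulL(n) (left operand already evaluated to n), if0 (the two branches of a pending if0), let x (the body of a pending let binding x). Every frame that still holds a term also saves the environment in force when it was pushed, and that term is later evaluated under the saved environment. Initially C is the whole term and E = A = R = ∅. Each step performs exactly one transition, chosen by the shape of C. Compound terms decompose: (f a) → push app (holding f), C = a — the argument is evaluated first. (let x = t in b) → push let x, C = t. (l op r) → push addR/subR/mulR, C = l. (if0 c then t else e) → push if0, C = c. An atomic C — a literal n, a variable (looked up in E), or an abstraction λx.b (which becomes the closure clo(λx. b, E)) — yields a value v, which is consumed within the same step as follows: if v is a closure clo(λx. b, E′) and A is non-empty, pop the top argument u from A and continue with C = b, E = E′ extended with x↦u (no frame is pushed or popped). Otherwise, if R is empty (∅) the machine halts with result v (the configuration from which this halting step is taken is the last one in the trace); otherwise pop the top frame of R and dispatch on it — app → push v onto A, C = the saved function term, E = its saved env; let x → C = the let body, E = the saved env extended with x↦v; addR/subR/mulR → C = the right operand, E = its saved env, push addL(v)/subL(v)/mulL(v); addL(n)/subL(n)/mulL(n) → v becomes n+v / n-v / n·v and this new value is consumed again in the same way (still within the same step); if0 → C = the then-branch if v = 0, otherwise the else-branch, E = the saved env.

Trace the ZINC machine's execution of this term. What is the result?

Answer: 3

Derivation:
t=0: [C=(let q = ((λp. 6) -2) in ((q - q) - -3)) | E=∅ | A=∅ | R=∅]
t=1: [C=((λp. 6) -2) | E=∅ | A=∅ | R=[let q]]
t=2: [C=-2 | E=∅ | A=∅ | R=[app :: let q]]
t=3: [C=(λp. 6) | E=∅ | A=[-2] | R=[let q]]
t=4: [C=6 | E={p↦-2} | A=∅ | R=[let q]]
t=5: [C=((q - q) - -3) | E={q↦6} | A=∅ | R=∅]
t=6: [C=(q - q) | E={q↦6} | A=∅ | R=[subR]]
t=7: [C=q | E={q↦6} | A=∅ | R=[subR :: subR]]
t=8: [C=q | E={q↦6} | A=∅ | R=[subL(6) :: subR]]
t=9: [C=-3 | E={q↦6} | A=∅ | R=[subL(0)]]
→ final value 3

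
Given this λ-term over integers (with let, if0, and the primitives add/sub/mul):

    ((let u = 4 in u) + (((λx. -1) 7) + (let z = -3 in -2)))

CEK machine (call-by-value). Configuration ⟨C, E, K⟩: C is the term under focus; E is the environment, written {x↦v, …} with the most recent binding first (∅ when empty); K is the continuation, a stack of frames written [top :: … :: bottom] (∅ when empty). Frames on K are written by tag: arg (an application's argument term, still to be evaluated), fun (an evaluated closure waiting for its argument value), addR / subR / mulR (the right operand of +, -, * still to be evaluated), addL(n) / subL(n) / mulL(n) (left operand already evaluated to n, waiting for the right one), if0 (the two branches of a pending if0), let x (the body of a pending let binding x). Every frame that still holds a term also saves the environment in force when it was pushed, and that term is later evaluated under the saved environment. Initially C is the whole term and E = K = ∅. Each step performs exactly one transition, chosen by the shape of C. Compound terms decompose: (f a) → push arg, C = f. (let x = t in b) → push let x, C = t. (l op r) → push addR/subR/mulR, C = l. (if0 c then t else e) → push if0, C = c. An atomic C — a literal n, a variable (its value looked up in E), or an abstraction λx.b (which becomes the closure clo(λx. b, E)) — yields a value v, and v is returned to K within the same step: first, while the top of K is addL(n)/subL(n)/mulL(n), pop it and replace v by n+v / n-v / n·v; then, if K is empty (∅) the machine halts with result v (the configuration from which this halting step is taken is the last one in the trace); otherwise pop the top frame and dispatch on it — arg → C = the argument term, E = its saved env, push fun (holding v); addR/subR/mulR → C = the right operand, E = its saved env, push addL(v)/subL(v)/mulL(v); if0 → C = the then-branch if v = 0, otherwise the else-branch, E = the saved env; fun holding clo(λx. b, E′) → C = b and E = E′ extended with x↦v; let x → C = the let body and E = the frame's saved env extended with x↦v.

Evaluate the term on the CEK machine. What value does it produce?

t=0: [C=((let u = 4 in u) + (((λx. -1) 7) + (let z = -3 in -2))) | E=∅ | K=∅]
t=1: [C=(let u = 4 in u) | E=∅ | K=[addR]]
t=2: [C=4 | E=∅ | K=[let u :: addR]]
t=3: [C=u | E={u↦4} | K=[addR]]
t=4: [C=(((λx. -1) 7) + (let z = -3 in -2)) | E=∅ | K=[addL(4)]]
t=5: [C=((λx. -1) 7) | E=∅ | K=[addR :: addL(4)]]
t=6: [C=(λx. -1) | E=∅ | K=[arg :: addR :: addL(4)]]
t=7: [C=7 | E=∅ | K=[fun :: addR :: addL(4)]]
t=8: [C=-1 | E={x↦7} | K=[addR :: addL(4)]]
t=9: [C=(let z = -3 in -2) | E=∅ | K=[addL(-1) :: addL(4)]]
t=10: [C=-3 | E=∅ | K=[let z :: addL(-1) :: addL(4)]]
t=11: [C=-2 | E={z↦-3} | K=[addL(-1) :: addL(4)]]
→ final value 1

Answer: 1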